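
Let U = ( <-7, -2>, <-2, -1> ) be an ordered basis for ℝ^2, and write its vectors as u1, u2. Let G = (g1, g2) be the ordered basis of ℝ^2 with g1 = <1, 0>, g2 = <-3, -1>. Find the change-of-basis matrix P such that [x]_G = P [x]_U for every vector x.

[[-1, 1], [2, 1]]

Take x = uj: its U-coordinates are the j-th standard unit vector, so P e_j — column j of P — equals [uj]_G.
u1 = -g1 + 2g2, giving column 1 = <-1, 2>; repeating for each j gives P = [[-1, 1], [2, 1]].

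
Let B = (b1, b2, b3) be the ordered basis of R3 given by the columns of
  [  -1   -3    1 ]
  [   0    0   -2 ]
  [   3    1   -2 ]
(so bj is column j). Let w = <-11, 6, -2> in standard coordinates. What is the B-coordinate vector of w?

<-4, 4, -3>

Write w = c_1 b1 + ... + c_3 b3 and solve for the c_i.
Solving this 3x3 system gives c = (-4, 4, -3).
Check: -4b1 + 4b2 - 3b3 = <-11, 6, -2>.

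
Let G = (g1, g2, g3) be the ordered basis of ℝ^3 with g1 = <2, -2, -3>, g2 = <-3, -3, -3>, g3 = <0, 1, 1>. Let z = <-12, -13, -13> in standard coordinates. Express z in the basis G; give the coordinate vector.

Write z = c_1 g1 + ... + c_3 g3 and solve for the c_i.
Gaussian elimination on [M | z] yields c = (0, 4, -1).
Check: 0·g1 + 4g2 - g3 = <-12, -13, -13>.

<0, 4, -1>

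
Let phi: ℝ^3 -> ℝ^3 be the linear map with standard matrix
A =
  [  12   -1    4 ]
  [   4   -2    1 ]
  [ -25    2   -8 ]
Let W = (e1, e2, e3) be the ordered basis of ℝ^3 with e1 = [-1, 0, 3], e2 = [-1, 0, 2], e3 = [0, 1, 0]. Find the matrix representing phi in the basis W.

The j-th column of [phi]_W is [phi(ej)]_W.
phi(e1) = A e1 = [0, -1, 1] = e1 - e2 - e3, so column 1 is [1, -1, -1].
Repeating for e2, e3 and assembling the columns gives [[1, 1, 0], [-1, 3, 1], [-1, -2, -2]].

[[1, 1, 0], [-1, 3, 1], [-1, -2, -2]]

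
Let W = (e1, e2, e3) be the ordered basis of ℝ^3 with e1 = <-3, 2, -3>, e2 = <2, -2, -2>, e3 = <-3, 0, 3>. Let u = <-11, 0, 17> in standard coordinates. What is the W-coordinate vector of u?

<-1, -1, 4>

[u]_W is the unique c with M c = u, where M has columns e1, ..., e3.
Row-reducing the augmented matrix [M | u] gives c = (-1, -1, 4).
Check: -e1 - e2 + 4e3 = <-11, 0, 17>.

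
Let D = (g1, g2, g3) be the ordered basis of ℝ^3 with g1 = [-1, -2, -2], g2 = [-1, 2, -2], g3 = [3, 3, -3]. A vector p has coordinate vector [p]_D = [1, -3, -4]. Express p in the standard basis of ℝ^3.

By definition p = g1 - 3g2 - 4g3.
Summing componentwise gives [-10, -20, 16].

[-10, -20, 16]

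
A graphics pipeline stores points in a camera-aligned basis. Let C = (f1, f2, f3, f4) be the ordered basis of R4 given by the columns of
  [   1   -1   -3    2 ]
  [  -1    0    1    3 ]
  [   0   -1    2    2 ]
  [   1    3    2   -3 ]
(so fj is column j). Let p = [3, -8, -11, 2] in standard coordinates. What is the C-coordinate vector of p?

[-1, 1, -3, -2]

Write p = c_1 f1 + ... + c_4 f4 and solve for the c_i.
Gaussian elimination on [M | p] yields c = (-1, 1, -3, -2).
Check: -f1 + f2 - 3f3 - 2f4 = [3, -8, -11, 2].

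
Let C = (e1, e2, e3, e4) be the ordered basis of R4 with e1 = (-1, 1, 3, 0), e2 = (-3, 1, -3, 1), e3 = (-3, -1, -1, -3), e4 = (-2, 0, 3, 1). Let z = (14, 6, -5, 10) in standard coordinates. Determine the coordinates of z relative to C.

We seek scalars with c_1 e1 + ... + c_4 e4 = z; equivalently solve M c = z where the columns of M are e1, ..., e4.
Solving this 4x4 system gives c = (1, 1, -4, -3).
Check: e1 + e2 - 4e3 - 3e4 = (14, 6, -5, 10).

(1, 1, -4, -3)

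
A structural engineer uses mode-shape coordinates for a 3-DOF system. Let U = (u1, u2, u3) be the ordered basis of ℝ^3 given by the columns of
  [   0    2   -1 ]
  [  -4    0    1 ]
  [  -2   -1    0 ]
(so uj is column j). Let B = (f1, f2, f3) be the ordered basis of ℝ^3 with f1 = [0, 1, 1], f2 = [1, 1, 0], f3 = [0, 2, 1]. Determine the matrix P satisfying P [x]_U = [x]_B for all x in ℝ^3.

[[0, 0, -2], [0, 2, -1], [-2, -1, 2]]

Let M have columns uj and N have columns fj. Then for every x, N [x]_B = x = M [x]_U, so P = N^(-1) M.
Since det N = 1, N^(-1) has integer entries; multiplying gives P = [[0, 0, -2], [0, 2, -1], [-2, -1, 2]].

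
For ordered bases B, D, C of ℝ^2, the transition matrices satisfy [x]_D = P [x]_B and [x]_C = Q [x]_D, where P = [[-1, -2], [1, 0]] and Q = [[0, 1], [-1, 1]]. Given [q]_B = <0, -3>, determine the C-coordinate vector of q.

First [q]_D = P [q]_B = <6, 0>.
Then [q]_C = Q [q]_D = <0, -6>.

<0, -6>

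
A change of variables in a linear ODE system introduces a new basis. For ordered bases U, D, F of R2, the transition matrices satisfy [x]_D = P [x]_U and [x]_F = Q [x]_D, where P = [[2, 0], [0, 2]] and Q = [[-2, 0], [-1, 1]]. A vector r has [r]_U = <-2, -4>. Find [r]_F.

<8, -4>

Composing the changes, [r]_F = Q P [r]_U.
Q P = [[-4, 0], [-2, 2]]; applying this to <-2, -4> gives <8, -4>.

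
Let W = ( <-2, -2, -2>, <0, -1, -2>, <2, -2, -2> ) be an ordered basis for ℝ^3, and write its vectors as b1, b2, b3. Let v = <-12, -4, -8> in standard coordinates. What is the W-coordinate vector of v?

<3, 4, -3>

[v]_W is the unique c with M c = v, where M has columns b1, ..., b3.
Solving this 3x3 system gives c = (3, 4, -3).
Check: 3b1 + 4b2 - 3b3 = <-12, -4, -8>.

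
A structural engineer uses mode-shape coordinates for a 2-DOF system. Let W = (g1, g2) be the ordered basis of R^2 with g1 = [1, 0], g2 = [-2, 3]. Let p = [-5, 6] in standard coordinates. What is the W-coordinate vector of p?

[p]_W is the unique c with M c = p, where M has columns g1, g2.
System: c_1 - 2c_2 = -5, 0c_1 + 3c_2 = 6; solving gives c_1 = -1, c_2 = 2.
Check: -g1 + 2g2 = [-5, 6].

[-1, 2]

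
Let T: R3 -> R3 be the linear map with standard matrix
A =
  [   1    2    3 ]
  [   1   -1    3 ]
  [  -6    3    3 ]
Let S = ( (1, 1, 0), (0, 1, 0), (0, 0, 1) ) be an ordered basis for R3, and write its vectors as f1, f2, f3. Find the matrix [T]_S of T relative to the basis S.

Let P have columns f1, ..., f3. Then [T]_S = P^(-1) A P.
Here det P = 1, so P^(-1) is integer; computing A P first and then P^(-1)(A P) gives [[3, 2, 3], [-3, -3, 0], [-3, 3, 3]].

[[3, 2, 3], [-3, -3, 0], [-3, 3, 3]]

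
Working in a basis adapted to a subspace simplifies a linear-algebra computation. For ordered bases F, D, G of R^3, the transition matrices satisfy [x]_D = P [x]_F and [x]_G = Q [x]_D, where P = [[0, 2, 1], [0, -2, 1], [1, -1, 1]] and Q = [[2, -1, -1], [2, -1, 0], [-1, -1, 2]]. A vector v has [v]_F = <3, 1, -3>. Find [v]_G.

<4, 3, 4>

Composing the changes, [v]_G = Q P [v]_F.
Q P = [[-1, 7, 0], [0, 6, 1], [2, -2, 0]]; applying this to <3, 1, -3> gives <4, 3, 4>.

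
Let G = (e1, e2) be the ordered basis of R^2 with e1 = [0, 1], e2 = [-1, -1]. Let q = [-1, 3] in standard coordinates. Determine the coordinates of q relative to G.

[4, 1]

Write q = c_1 e1 + c_2 e2 and solve for the c_i.
System: 0c_1 - c_2 = -1, c_1 - c_2 = 3; solving gives c_1 = 4, c_2 = 1.
Check: 4e1 + e2 = [-1, 3].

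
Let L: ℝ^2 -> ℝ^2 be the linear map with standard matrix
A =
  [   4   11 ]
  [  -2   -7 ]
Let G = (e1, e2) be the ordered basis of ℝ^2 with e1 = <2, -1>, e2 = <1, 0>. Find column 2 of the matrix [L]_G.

Compute L(e2) = A e2 = <4, -2> in standard coordinates.
Then write this in G-coordinates: solve for y in y_1 e1 + y_2 e2 = <4, -2>.
This gives y = <2, 0>, which is column 2 of [L]_G.

<2, 0>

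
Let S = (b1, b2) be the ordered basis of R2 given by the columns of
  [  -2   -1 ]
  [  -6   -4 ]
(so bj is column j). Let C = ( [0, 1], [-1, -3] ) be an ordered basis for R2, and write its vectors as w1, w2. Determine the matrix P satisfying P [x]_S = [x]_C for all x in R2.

Take x = bj: its S-coordinates are the j-th standard unit vector, so P e_j — column j of P — equals [bj]_C.
b1 = 0·w1 + 2w2, giving column 1 = [0, 2]; repeating for each j gives P = [[0, -1], [2, 1]].

[[0, -1], [2, 1]]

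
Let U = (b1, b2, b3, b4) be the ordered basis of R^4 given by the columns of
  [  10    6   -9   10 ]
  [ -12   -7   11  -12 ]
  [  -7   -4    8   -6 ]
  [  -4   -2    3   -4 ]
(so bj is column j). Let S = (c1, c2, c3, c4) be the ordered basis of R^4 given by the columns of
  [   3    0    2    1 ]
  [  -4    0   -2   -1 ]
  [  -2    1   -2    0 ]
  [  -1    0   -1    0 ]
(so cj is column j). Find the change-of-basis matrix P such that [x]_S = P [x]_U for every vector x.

Column j of P is [bj]_S, since P maps U-coordinates to S-coordinates.
Expressing b1 in S: b1 = 2c1 + c2 + 2c3 + 0·c4, so column 1 of P is [2, 1, 2, 0].
Doing the same for each bj gives P = [[2, 1, -2, 2], [1, 0, 2, 2], [2, 1, -1, 2], [0, 1, -1, 0]].

[[2, 1, -2, 2], [1, 0, 2, 2], [2, 1, -1, 2], [0, 1, -1, 0]]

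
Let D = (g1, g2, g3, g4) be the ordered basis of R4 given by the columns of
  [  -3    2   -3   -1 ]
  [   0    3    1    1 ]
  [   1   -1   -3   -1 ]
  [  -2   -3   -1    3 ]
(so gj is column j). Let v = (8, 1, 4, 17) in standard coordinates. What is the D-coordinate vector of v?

Write v = c_1 g1 + ... + c_4 g4 and solve for the c_i.
Solving this 4x4 system gives c = (-1, 0, -3, 4).
Check: -g1 + 0·g2 - 3g3 + 4g4 = (8, 1, 4, 17).

(-1, 0, -3, 4)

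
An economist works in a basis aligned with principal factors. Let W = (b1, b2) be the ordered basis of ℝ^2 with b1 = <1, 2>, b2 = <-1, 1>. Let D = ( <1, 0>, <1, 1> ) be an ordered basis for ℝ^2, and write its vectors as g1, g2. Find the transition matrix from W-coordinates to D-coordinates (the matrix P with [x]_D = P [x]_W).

[[-1, -2], [2, 1]]

Take x = bj: its W-coordinates are the j-th standard unit vector, so P e_j — column j of P — equals [bj]_D.
b1 = -g1 + 2g2, giving column 1 = <-1, 2>; repeating for each j gives P = [[-1, -2], [2, 1]].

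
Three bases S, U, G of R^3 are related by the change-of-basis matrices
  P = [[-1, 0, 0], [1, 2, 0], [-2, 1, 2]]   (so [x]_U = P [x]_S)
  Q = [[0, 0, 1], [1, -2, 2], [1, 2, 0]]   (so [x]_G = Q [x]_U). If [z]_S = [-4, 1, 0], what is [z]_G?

Composing the changes, [z]_G = Q P [z]_S.
Q P = [[-2, 1, 2], [-7, -2, 4], [1, 4, 0]]; applying this to [-4, 1, 0] gives [9, 26, 0].

[9, 26, 0]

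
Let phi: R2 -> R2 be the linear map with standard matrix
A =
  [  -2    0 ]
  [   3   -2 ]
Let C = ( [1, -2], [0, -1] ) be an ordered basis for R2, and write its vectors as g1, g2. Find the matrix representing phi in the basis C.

With P the matrix whose columns are g1, g2, [phi]_C = P^(-1) A P.
Column by column: phi(g1) = A g1 = [-2, 7]; its C-coordinates [-2, -3] give column 1.
Continuing for each basis vector yields [phi]_C = [[-2, 0], [-3, -2]].

[[-2, 0], [-3, -2]]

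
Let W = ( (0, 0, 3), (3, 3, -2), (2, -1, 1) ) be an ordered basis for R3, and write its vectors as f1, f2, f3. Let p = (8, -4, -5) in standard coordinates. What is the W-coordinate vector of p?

We seek scalars with c_1 f1 + ... + c_3 f3 = p; equivalently solve M c = p where the columns of M are f1, ..., f3.
Gaussian elimination on [M | p] yields c = (-3, 0, 4).
Check: -3f1 + 0·f2 + 4f3 = (8, -4, -5).

(-3, 0, 4)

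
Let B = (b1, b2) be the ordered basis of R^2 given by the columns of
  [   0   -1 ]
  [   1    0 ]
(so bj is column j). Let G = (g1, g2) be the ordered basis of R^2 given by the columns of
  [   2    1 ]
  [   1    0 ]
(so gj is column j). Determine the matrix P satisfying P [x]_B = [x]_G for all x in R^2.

Let M have columns bj and N have columns gj. Then for every x, N [x]_G = x = M [x]_B, so P = N^(-1) M.
Since det N = -1, N^(-1) has integer entries; multiplying gives P = [[1, 0], [-2, -1]].

[[1, 0], [-2, -1]]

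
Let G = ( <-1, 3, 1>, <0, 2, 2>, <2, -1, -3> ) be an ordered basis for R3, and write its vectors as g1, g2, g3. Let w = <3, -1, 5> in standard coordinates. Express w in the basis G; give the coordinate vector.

<-3, 4, 0>

We seek scalars with c_1 g1 + ... + c_3 g3 = w; equivalently solve M c = w where the columns of M are g1, ..., g3.
Gaussian elimination on [M | w] yields c = (-3, 4, 0).
Check: -3g1 + 4g2 + 0·g3 = <3, -1, 5>.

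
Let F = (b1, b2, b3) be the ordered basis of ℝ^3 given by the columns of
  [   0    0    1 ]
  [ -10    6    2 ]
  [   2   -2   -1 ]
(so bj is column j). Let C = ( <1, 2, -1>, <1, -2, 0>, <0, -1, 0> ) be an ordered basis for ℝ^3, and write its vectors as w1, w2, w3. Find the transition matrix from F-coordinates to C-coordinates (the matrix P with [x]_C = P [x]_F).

Take x = bj: its F-coordinates are the j-th standard unit vector, so P e_j — column j of P — equals [bj]_C.
b1 = -2w1 + 2w2 + 2w3, giving column 1 = <-2, 2, 2>; repeating for each j gives P = [[-2, 2, 1], [2, -2, 0], [2, 2, 0]].

[[-2, 2, 1], [2, -2, 0], [2, 2, 0]]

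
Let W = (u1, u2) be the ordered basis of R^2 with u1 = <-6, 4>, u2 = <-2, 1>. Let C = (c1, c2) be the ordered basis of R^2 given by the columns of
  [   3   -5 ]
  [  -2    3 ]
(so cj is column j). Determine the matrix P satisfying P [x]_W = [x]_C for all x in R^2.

[[-2, 1], [0, 1]]

Take x = uj: its W-coordinates are the j-th standard unit vector, so P e_j — column j of P — equals [uj]_C.
u1 = -2c1 + 0·c2, giving column 1 = <-2, 0>; repeating for each j gives P = [[-2, 1], [0, 1]].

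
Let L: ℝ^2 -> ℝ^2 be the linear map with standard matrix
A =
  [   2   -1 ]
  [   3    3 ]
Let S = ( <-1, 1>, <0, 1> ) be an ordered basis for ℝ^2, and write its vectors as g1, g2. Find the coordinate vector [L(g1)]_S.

Column 1 of [L]_S is the S-coordinate vector of L(g1).
In standard coordinates L(g1) = A g1 = <-3, 0>.
Converting to S: <-3, 0> = 3g1 - 3g2, so the coordinate vector is <3, -3>.

<3, -3>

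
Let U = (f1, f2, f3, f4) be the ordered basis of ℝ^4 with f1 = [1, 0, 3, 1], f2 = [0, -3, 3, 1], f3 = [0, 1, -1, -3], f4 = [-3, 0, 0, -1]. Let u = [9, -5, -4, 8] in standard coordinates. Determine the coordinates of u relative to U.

[u]_U is the unique c with M c = u, where M has columns f1, ..., f4.
Row-reducing the augmented matrix [M | u] gives c = (-3, 1, -2, -4).
Check: -3f1 + f2 - 2f3 - 4f4 = [9, -5, -4, 8].

[-3, 1, -2, -4]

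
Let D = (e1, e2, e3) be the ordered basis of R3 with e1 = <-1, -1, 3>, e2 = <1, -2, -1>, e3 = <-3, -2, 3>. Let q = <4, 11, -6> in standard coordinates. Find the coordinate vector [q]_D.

[q]_D is the unique c with M c = q, where M has columns e1, ..., e3.
Row-reducing the augmented matrix [M | q] gives c = (-1, -3, -2).
Check: -e1 - 3e2 - 2e3 = <4, 11, -6>.

<-1, -3, -2>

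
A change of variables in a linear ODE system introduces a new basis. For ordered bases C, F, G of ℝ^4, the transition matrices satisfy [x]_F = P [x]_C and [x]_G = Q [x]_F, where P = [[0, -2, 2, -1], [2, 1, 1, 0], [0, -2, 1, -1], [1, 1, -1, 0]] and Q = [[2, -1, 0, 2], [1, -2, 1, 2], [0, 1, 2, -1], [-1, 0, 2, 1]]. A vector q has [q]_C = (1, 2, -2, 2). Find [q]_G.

(-12, -12, -19, -1)

Apply P to get F-coordinates (-10, 2, -8, 5), then Q to get G-coordinates.
The result is [q]_G = (-12, -12, -19, -1).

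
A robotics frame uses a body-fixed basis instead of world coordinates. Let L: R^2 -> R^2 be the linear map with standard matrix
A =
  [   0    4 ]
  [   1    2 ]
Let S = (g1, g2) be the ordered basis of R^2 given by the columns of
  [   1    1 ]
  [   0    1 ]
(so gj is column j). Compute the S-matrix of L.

[[-1, 1], [1, 3]]

The j-th column of [L]_S is [L(gj)]_S.
L(g1) = A g1 = [0, 1] = -g1 + g2, so column 1 is [-1, 1].
Repeating for g2 and assembling the columns gives [[-1, 1], [1, 3]].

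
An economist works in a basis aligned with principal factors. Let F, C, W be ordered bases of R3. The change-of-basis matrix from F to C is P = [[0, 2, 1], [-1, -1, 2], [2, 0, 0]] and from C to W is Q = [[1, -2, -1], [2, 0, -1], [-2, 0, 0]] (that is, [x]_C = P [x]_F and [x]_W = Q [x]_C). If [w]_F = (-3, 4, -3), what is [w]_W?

Apply P to get C-coordinates (5, -7, -6), then Q to get W-coordinates.
The result is [w]_W = (25, 16, -10).

(25, 16, -10)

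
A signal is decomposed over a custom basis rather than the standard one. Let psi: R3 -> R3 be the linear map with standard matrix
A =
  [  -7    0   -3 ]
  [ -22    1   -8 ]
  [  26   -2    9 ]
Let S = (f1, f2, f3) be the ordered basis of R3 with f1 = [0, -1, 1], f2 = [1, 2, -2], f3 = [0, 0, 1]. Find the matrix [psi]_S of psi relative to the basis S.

With P the matrix whose columns are f1, ..., f3, [psi]_S = P^(-1) A P.
Column by column: psi(f1) = A f1 = [-3, -9, 11]; its S-coordinates [3, -3, 2] give column 1.
Continuing for each basis vector yields [psi]_S = [[3, 2, 2], [-3, -1, -3], [2, 0, 1]].

[[3, 2, 2], [-3, -1, -3], [2, 0, 1]]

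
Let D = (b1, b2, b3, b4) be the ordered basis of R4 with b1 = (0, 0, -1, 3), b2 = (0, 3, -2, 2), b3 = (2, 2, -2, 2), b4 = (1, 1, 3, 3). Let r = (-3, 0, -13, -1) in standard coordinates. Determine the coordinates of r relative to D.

(2, 1, 0, -3)

[r]_D is the unique c with M c = r, where M has columns b1, ..., b4.
Solving this 4x4 system gives c = (2, 1, 0, -3).
Check: 2b1 + b2 + 0·b3 - 3b4 = (-3, 0, -13, -1).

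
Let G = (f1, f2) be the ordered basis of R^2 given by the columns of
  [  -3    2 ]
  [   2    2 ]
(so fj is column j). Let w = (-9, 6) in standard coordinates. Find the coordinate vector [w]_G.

Write w = c_1 f1 + c_2 f2 and solve for the c_i.
System: -3c_1 + 2c_2 = -9, 2c_1 + 2c_2 = 6; solving gives c_1 = 3, c_2 = 0.
Check: 3f1 + 0·f2 = (-9, 6).

(3, 0)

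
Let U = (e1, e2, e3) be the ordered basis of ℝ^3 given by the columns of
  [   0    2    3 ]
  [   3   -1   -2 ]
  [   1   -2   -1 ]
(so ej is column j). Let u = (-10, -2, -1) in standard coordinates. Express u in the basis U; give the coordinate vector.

Write u = c_1 e1 + ... + c_3 e3 and solve for the c_i.
Gaussian elimination on [M | u] yields c = (-3, 1, -4).
Check: -3e1 + e2 - 4e3 = (-10, -2, -1).

(-3, 1, -4)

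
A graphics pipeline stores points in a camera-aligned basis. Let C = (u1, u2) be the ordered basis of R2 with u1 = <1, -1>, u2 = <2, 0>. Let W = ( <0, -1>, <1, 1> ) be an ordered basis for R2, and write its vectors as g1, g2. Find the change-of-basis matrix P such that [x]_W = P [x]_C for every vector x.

[[2, 2], [1, 2]]

Column j of P is [uj]_W, since P maps C-coordinates to W-coordinates.
Expressing u1 in W: u1 = 2g1 + g2, so column 1 of P is <2, 1>.
Doing the same for each uj gives P = [[2, 2], [1, 2]].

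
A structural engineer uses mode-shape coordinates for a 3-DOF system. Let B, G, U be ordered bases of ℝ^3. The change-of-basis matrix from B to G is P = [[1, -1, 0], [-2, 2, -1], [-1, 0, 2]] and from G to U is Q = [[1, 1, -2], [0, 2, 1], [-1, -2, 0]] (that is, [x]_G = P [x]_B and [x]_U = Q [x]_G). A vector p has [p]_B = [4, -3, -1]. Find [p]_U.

Composing the changes, [p]_U = Q P [p]_B.
Q P = [[1, 1, -5], [-5, 4, 0], [3, -3, 2]]; applying this to [4, -3, -1] gives [6, -32, 19].

[6, -32, 19]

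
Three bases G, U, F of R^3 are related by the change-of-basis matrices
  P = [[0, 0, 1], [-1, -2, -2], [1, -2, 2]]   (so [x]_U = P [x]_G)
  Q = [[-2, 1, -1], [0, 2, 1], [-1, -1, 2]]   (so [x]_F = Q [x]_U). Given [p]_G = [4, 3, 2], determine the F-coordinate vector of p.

[-20, -26, 16]

Composing the changes, [p]_F = Q P [p]_G.
Q P = [[-2, 0, -6], [-1, -6, -2], [3, -2, 5]]; applying this to [4, 3, 2] gives [-20, -26, 16].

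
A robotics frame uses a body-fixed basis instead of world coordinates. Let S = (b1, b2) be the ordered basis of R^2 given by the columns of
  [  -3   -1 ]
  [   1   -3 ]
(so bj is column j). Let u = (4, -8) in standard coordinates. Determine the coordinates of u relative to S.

[u]_S is the unique c with M c = u, where M has columns b1, b2.
System: -3c_1 - c_2 = 4, c_1 - 3c_2 = -8; solving gives c_1 = -2, c_2 = 2.
Check: -2b1 + 2b2 = (4, -8).

(-2, 2)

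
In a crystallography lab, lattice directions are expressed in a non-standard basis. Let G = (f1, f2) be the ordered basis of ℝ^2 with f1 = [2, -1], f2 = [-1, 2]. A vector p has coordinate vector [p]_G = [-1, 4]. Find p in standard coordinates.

p = M [p]_G, where M has columns f1, f2.
Carrying out the matrix-vector product, p = [-6, 9].

[-6, 9]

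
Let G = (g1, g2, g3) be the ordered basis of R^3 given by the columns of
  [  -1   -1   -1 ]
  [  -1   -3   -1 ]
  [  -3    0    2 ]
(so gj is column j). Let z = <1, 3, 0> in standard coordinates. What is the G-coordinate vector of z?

<0, -1, 0>

Write z = c_1 g1 + ... + c_3 g3 and solve for the c_i.
Row-reducing the augmented matrix [M | z] gives c = (0, -1, 0).
Check: 0·g1 - g2 + 0·g3 = <1, 3, 0>.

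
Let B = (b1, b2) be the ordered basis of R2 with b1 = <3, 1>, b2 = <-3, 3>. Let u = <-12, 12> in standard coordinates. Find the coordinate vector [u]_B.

Write u = c_1 b1 + c_2 b2 and solve for the c_i.
System: 3c_1 - 3c_2 = -12, c_1 + 3c_2 = 12; solving gives c_1 = 0, c_2 = 4.
Check: 0·b1 + 4b2 = <-12, 12>.

<0, 4>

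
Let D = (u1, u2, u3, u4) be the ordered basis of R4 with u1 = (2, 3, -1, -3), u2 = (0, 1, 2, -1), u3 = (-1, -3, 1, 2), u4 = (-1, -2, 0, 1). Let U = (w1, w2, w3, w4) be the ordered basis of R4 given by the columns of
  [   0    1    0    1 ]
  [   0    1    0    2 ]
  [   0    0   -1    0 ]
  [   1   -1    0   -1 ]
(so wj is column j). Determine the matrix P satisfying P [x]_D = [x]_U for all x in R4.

Column j of P is [uj]_U, since P maps D-coordinates to U-coordinates.
Expressing u1 in U: u1 = -w1 + w2 + w3 + w4, so column 1 of P is (-1, 1, 1, 1).
Doing the same for each uj gives P = [[-1, -1, 1, 0], [1, -1, 1, 0], [1, -2, -1, 0], [1, 1, -2, -1]].

[[-1, -1, 1, 0], [1, -1, 1, 0], [1, -2, -1, 0], [1, 1, -2, -1]]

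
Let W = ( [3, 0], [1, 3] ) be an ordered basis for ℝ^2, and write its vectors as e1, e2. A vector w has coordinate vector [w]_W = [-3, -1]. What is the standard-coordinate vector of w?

[-10, -3]

The coordinates say w = -3e1 - e2; adding the scaled basis vectors gives [-10, -3].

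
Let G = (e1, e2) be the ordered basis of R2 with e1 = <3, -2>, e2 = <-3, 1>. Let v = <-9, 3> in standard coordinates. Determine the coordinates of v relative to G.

[v]_G is the unique c with M c = v, where M has columns e1, e2.
System: 3c_1 - 3c_2 = -9, -2c_1 + c_2 = 3; solving gives c_1 = 0, c_2 = 3.
Check: 0·e1 + 3e2 = <-9, 3>.

<0, 3>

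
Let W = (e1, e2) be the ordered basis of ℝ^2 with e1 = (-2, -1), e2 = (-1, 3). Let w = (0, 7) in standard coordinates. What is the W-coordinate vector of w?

[w]_W is the unique c with M c = w, where M has columns e1, e2.
System: -2c_1 - c_2 = 0, -c_1 + 3c_2 = 7; solving gives c_1 = -1, c_2 = 2.
Check: -e1 + 2e2 = (0, 7).

(-1, 2)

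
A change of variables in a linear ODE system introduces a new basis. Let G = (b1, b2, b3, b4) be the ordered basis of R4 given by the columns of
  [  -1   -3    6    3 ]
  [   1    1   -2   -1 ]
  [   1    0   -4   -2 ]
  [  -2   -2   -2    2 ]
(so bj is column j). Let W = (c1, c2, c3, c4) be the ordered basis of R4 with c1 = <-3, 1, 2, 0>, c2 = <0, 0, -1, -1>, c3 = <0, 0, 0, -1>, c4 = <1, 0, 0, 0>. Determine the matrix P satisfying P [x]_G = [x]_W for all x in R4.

Column j of P is [bj]_W, since P maps G-coordinates to W-coordinates.
Expressing b1 in W: b1 = c1 + c2 + c3 + 2c4, so column 1 of P is <1, 1, 1, 2>.
Doing the same for each bj gives P = [[1, 1, -2, -1], [1, 2, 0, 0], [1, 0, 2, -2], [2, 0, 0, 0]].

[[1, 1, -2, -1], [1, 2, 0, 0], [1, 0, 2, -2], [2, 0, 0, 0]]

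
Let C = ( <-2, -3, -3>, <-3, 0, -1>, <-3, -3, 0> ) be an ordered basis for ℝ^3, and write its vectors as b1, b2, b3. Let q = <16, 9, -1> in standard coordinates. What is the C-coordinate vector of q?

[q]_C is the unique c with M c = q, where M has columns b1, ..., b3.
Row-reducing the augmented matrix [M | q] gives c = (1, -2, -4).
Check: b1 - 2b2 - 4b3 = <16, 9, -1>.

<1, -2, -4>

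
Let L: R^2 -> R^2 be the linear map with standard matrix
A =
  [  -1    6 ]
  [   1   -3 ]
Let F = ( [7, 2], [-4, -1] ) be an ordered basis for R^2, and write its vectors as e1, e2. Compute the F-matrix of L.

[[-1, -2], [-3, -3]]

The j-th column of [L]_F is [L(ej)]_F.
L(e1) = A e1 = [5, 1] = -e1 - 3e2, so column 1 is [-1, -3].
Repeating for e2 and assembling the columns gives [[-1, -2], [-3, -3]].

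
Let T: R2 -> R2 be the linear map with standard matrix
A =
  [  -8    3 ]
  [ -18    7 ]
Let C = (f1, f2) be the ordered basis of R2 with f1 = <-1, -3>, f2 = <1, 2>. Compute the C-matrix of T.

[[1, 0], [0, -2]]

With P the matrix whose columns are f1, f2, [T]_C = P^(-1) A P.
Column by column: T(f1) = A f1 = <-1, -3>; its C-coordinates <1, 0> give column 1.
Continuing for each basis vector yields [T]_C = [[1, 0], [0, -2]].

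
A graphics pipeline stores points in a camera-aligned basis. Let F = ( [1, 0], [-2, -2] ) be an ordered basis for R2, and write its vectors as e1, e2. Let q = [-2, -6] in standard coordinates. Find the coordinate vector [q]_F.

Write q = c_1 e1 + c_2 e2 and solve for the c_i.
System: c_1 - 2c_2 = -2, 0c_1 - 2c_2 = -6; solving gives c_1 = 4, c_2 = 3.
Check: 4e1 + 3e2 = [-2, -6].

[4, 3]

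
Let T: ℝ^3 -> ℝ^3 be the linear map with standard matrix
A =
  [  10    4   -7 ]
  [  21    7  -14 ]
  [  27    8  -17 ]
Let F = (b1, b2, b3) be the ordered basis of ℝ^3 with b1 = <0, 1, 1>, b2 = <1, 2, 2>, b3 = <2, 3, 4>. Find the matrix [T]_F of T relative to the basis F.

[[-3, 1, 2], [1, 0, -2], [-2, 2, 3]]

Let P have columns b1, ..., b3. Then [T]_F = P^(-1) A P.
Here det P = -1, so P^(-1) is integer; computing A P first and then P^(-1)(A P) gives [[-3, 1, 2], [1, 0, -2], [-2, 2, 3]].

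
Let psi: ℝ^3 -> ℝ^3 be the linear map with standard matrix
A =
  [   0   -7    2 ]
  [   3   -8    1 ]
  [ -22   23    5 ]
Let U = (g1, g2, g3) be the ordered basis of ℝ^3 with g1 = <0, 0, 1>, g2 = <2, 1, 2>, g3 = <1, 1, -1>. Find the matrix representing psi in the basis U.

With P the matrix whose columns are g1, ..., g3, [psi]_U = P^(-1) A P.
Column by column: psi(g1) = A g1 = <2, 1, 5>; its U-coordinates <3, 1, 0> give column 1.
Continuing for each basis vector yields [psi]_U = [[3, -2, -1], [1, -3, -3], [0, 3, -3]].

[[3, -2, -1], [1, -3, -3], [0, 3, -3]]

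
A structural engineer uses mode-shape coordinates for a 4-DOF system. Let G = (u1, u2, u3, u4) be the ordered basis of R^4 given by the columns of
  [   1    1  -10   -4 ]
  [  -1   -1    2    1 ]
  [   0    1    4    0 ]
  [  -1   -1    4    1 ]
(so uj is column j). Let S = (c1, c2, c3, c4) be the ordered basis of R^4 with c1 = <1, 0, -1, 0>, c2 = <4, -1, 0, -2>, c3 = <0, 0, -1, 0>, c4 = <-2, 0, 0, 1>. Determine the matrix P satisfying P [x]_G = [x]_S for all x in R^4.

[[-1, -1, -2, -2], [1, 1, -2, -1], [1, 0, -2, 2], [1, 1, 0, -1]]

Let M have columns uj and N have columns cj. Then for every x, N [x]_S = x = M [x]_G, so P = N^(-1) M.
Since det N = 1, N^(-1) has integer entries; multiplying gives P = [[-1, -1, -2, -2], [1, 1, -2, -1], [1, 0, -2, 2], [1, 1, 0, -1]].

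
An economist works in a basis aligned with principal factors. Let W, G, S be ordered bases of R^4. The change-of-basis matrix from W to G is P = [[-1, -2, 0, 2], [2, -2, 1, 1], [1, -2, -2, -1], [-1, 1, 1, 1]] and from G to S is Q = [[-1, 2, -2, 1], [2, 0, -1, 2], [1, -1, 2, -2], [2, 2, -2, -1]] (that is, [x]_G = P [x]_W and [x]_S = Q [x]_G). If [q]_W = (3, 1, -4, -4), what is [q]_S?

(-31, -59, 37, -50)

Apply P to get G-coordinates (-13, -4, 13, -10), then Q to get S-coordinates.
The result is [q]_S = (-31, -59, 37, -50).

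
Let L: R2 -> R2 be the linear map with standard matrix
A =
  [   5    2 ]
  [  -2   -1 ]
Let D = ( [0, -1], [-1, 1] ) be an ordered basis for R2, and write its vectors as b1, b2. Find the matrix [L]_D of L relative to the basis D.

With P the matrix whose columns are b1, b2, [L]_D = P^(-1) A P.
Column by column: L(b1) = A b1 = [-2, 1]; its D-coordinates [1, 2] give column 1.
Continuing for each basis vector yields [L]_D = [[1, 2], [2, 3]].

[[1, 2], [2, 3]]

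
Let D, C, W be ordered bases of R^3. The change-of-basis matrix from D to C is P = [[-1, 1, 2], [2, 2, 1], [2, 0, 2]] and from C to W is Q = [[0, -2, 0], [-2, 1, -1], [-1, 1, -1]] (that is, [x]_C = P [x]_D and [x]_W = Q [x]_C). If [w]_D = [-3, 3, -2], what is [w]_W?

Apply P to get C-coordinates [2, -2, -10], then Q to get W-coordinates.
The result is [w]_W = [4, 4, 6].

[4, 4, 6]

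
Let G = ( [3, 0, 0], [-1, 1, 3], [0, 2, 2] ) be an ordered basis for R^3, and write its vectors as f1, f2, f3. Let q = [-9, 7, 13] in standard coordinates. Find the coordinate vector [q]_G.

[-2, 3, 2]

Write q = c_1 f1 + ... + c_3 f3 and solve for the c_i.
Solving this 3x3 system gives c = (-2, 3, 2).
Check: -2f1 + 3f2 + 2f3 = [-9, 7, 13].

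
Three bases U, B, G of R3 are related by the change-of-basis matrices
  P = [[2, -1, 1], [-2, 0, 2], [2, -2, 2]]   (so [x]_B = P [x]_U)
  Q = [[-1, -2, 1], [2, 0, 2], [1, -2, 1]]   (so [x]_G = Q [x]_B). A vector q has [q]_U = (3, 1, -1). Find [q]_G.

(14, 12, 22)

First [q]_B = P [q]_U = (4, -8, 2).
Then [q]_G = Q [q]_B = (14, 12, 22).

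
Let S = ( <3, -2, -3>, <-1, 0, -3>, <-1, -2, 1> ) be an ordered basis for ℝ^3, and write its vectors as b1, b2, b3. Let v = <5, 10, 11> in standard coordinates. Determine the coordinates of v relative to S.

<-1, -4, -4>

[v]_S is the unique c with M c = v, where M has columns b1, ..., b3.
Gaussian elimination on [M | v] yields c = (-1, -4, -4).
Check: -b1 - 4b2 - 4b3 = <5, 10, 11>.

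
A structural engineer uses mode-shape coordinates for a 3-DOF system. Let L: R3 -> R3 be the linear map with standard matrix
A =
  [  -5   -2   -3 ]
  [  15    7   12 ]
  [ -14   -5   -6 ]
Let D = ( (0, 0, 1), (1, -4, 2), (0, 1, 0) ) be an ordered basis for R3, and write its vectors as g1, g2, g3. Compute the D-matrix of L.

Let P have columns g1, ..., g3. Then [L]_D = P^(-1) A P.
Here det P = 1, so P^(-1) is integer; computing A P first and then P^(-1)(A P) gives [[0, 0, -1], [-3, -3, -2], [0, -1, -1]].

[[0, 0, -1], [-3, -3, -2], [0, -1, -1]]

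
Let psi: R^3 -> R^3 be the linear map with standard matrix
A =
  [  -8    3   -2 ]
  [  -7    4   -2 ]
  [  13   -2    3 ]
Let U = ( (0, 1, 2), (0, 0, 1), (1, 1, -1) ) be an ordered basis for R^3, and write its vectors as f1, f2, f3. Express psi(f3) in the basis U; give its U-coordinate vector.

Column 3 of [psi]_U is the U-coordinate vector of psi(f3).
In standard coordinates psi(f3) = A f3 = (-3, -1, 8).
Converting to U: (-3, -1, 8) = 2f1 + f2 - 3f3, so the coordinate vector is (2, 1, -3).

(2, 1, -3)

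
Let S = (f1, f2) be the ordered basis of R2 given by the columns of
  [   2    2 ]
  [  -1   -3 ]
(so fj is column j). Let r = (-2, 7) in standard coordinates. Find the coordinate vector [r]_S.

(2, -3)

Write r = c_1 f1 + c_2 f2 and solve for the c_i.
System: 2c_1 + 2c_2 = -2, -c_1 - 3c_2 = 7; solving gives c_1 = 2, c_2 = -3.
Check: 2f1 - 3f2 = (-2, 7).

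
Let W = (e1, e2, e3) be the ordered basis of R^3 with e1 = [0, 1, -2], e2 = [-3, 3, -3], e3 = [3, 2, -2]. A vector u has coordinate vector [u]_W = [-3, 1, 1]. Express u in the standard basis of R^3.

The coordinates say u = -3e1 + e2 + e3; adding the scaled basis vectors gives [0, 2, 1].

[0, 2, 1]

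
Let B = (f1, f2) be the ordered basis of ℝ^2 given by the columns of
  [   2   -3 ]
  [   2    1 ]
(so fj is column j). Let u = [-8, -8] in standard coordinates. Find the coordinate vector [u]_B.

[-4, 0]

We seek scalars with c_1 f1 + c_2 f2 = u; equivalently solve M c = u where the columns of M are f1, f2.
System: 2c_1 - 3c_2 = -8, 2c_1 + c_2 = -8; solving gives c_1 = -4, c_2 = 0.
Check: -4f1 + 0·f2 = [-8, -8].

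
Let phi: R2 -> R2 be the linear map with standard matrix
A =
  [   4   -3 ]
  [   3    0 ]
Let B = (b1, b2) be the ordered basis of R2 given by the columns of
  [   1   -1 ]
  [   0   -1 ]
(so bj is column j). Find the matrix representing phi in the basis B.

The j-th column of [phi]_B is [phi(bj)]_B.
phi(b1) = A b1 = (4, 3) = b1 - 3b2, so column 1 is (1, -3).
Repeating for b2 and assembling the columns gives [[1, 2], [-3, 3]].

[[1, 2], [-3, 3]]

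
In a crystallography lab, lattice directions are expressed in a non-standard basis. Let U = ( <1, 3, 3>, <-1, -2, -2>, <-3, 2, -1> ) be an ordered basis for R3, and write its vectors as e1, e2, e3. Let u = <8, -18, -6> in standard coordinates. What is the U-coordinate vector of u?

<-2, 2, -4>

Write u = c_1 e1 + ... + c_3 e3 and solve for the c_i.
Row-reducing the augmented matrix [M | u] gives c = (-2, 2, -4).
Check: -2e1 + 2e2 - 4e3 = <8, -18, -6>.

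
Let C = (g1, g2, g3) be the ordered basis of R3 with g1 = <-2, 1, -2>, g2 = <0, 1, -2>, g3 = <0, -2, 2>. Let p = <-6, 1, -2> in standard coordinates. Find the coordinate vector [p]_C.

Write p = c_1 g1 + ... + c_3 g3 and solve for the c_i.
Solving this 3x3 system gives c = (3, -2, 0).
Check: 3g1 - 2g2 + 0·g3 = <-6, 1, -2>.

<3, -2, 0>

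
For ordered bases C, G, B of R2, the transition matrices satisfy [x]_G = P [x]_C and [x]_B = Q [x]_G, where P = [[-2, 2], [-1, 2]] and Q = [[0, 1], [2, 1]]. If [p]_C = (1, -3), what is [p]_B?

Apply P to get G-coordinates (-8, -7), then Q to get B-coordinates.
The result is [p]_B = (-7, -23).

(-7, -23)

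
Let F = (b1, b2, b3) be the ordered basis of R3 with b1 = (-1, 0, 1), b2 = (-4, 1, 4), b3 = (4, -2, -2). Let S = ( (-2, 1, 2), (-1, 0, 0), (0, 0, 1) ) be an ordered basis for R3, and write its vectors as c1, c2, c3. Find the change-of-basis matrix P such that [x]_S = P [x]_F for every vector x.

Column j of P is [bj]_S, since P maps F-coordinates to S-coordinates.
Expressing b1 in S: b1 = 0·c1 + c2 + c3, so column 1 of P is (0, 1, 1).
Doing the same for each bj gives P = [[0, 1, -2], [1, 2, 0], [1, 2, 2]].

[[0, 1, -2], [1, 2, 0], [1, 2, 2]]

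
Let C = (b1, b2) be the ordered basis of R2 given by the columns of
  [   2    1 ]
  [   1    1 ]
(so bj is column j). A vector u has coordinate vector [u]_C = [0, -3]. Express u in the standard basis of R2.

[-3, -3]

The coordinates say u = 0·b1 - 3b2; adding the scaled basis vectors gives [-3, -3].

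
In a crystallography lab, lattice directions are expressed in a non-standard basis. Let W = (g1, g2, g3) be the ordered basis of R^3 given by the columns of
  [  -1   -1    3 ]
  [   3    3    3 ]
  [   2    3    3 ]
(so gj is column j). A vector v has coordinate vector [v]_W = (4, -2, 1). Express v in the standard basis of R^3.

v = M [v]_W, where M has columns g1, ..., g3.
Carrying out the matrix-vector product, v = (1, 9, 5).

(1, 9, 5)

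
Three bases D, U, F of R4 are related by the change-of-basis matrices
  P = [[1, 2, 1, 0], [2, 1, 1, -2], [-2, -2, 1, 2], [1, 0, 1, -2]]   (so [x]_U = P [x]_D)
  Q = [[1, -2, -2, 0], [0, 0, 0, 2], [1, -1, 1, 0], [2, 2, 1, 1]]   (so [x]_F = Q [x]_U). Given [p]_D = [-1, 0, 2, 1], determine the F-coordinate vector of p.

First [p]_U = P [p]_D = [1, -2, 6, -1].
Then [p]_F = Q [p]_U = [-7, -2, 9, 3].

[-7, -2, 9, 3]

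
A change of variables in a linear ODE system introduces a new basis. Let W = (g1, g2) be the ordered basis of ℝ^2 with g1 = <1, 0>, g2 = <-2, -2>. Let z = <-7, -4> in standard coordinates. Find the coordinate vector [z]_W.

<-3, 2>

We seek scalars with c_1 g1 + c_2 g2 = z; equivalently solve M c = z where the columns of M are g1, g2.
System: c_1 - 2c_2 = -7, 0c_1 - 2c_2 = -4; solving gives c_1 = -3, c_2 = 2.
Check: -3g1 + 2g2 = <-7, -4>.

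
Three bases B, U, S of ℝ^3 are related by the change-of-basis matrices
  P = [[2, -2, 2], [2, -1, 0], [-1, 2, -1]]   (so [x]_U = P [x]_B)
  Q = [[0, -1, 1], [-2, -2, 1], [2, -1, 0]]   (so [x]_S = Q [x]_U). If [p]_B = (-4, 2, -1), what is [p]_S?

First [p]_U = P [p]_B = (-14, -10, 9).
Then [p]_S = Q [p]_U = (19, 57, -18).

(19, 57, -18)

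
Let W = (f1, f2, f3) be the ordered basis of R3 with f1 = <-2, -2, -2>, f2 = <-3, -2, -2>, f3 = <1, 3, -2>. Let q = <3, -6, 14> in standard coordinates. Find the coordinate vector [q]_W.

We seek scalars with c_1 f1 + ... + c_3 f3 = q; equivalently solve M c = q where the columns of M are f1, ..., f3.
Gaussian elimination on [M | q] yields c = (-2, -1, -4).
Check: -2f1 - f2 - 4f3 = <3, -6, 14>.

<-2, -1, -4>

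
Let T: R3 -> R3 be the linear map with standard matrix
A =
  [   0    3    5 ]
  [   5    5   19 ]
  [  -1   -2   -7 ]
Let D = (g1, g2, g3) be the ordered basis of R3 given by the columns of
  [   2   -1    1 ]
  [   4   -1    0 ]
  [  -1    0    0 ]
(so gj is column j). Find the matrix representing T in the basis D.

[[3, -3, 1], [1, -2, -1], [2, 1, -3]]

Let P have columns g1, ..., g3. Then [T]_D = P^(-1) A P.
Here det P = -1, so P^(-1) is integer; computing A P first and then P^(-1)(A P) gives [[3, -3, 1], [1, -2, -1], [2, 1, -3]].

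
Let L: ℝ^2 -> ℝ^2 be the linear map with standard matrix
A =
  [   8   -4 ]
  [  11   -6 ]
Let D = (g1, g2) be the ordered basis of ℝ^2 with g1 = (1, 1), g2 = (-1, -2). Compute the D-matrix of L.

Let P have columns g1, g2. Then [L]_D = P^(-1) A P.
Here det P = -1, so P^(-1) is integer; computing A P first and then P^(-1)(A P) gives [[3, -1], [-1, -1]].

[[3, -1], [-1, -1]]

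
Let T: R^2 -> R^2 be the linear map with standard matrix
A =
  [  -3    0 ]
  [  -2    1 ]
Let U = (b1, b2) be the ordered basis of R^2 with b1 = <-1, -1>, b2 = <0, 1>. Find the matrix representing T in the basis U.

[[-3, 0], [-2, 1]]

With P the matrix whose columns are b1, b2, [T]_U = P^(-1) A P.
Column by column: T(b1) = A b1 = <3, 1>; its U-coordinates <-3, -2> give column 1.
Continuing for each basis vector yields [T]_U = [[-3, 0], [-2, 1]].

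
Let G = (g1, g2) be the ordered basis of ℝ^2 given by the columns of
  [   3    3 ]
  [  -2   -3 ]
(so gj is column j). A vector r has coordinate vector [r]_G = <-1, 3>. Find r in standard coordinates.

<6, -7>

r = M [r]_G, where M has columns g1, g2.
Carrying out the matrix-vector product, r = <6, -7>.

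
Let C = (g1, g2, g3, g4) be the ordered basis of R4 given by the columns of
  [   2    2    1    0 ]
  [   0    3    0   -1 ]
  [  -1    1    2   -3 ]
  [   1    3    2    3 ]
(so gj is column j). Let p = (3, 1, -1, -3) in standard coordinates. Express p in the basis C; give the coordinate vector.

(2, 0, -1, -1)

Write p = c_1 g1 + ... + c_4 g4 and solve for the c_i.
Row-reducing the augmented matrix [M | p] gives c = (2, 0, -1, -1).
Check: 2g1 + 0·g2 - g3 - g4 = (3, 1, -1, -3).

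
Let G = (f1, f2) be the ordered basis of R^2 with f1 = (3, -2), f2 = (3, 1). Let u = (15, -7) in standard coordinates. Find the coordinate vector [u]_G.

(4, 1)

We seek scalars with c_1 f1 + c_2 f2 = u; equivalently solve M c = u where the columns of M are f1, f2.
System: 3c_1 + 3c_2 = 15, -2c_1 + c_2 = -7; solving gives c_1 = 4, c_2 = 1.
Check: 4f1 + f2 = (15, -7).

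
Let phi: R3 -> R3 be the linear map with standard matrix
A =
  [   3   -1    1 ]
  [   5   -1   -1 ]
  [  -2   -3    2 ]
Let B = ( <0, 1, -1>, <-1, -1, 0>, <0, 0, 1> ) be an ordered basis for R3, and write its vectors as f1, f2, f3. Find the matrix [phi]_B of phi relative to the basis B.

[[2, -2, -2], [2, 2, -1], [-3, 3, 0]]

With P the matrix whose columns are f1, ..., f3, [phi]_B = P^(-1) A P.
Column by column: phi(f1) = A f1 = <-2, 0, -5>; its B-coordinates <2, 2, -3> give column 1.
Continuing for each basis vector yields [phi]_B = [[2, -2, -2], [2, 2, -1], [-3, 3, 0]].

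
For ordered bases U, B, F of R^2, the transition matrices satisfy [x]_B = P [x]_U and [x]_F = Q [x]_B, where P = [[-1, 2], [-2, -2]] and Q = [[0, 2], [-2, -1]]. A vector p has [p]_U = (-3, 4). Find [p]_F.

(-4, -20)

Composing the changes, [p]_F = Q P [p]_U.
Q P = [[-4, -4], [4, -2]]; applying this to (-3, 4) gives (-4, -20).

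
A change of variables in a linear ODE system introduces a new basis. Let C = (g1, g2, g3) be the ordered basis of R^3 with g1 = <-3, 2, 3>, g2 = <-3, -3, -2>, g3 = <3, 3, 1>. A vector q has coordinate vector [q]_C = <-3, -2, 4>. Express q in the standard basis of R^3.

<27, 12, -1>

By definition q = -3g1 - 2g2 + 4g3.
Summing componentwise gives <27, 12, -1>.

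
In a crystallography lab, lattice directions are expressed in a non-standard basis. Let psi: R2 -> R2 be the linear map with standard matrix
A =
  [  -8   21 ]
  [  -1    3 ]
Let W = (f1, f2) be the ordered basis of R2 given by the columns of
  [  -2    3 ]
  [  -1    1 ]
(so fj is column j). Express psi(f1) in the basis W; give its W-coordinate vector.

Compute psi(f1) = A f1 = <-5, -1> in standard coordinates.
Then write this in W-coordinates: solve for y in y_1 f1 + y_2 f2 = <-5, -1>.
This gives y = <-2, -3>, which is column 1 of [psi]_W.

<-2, -3>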